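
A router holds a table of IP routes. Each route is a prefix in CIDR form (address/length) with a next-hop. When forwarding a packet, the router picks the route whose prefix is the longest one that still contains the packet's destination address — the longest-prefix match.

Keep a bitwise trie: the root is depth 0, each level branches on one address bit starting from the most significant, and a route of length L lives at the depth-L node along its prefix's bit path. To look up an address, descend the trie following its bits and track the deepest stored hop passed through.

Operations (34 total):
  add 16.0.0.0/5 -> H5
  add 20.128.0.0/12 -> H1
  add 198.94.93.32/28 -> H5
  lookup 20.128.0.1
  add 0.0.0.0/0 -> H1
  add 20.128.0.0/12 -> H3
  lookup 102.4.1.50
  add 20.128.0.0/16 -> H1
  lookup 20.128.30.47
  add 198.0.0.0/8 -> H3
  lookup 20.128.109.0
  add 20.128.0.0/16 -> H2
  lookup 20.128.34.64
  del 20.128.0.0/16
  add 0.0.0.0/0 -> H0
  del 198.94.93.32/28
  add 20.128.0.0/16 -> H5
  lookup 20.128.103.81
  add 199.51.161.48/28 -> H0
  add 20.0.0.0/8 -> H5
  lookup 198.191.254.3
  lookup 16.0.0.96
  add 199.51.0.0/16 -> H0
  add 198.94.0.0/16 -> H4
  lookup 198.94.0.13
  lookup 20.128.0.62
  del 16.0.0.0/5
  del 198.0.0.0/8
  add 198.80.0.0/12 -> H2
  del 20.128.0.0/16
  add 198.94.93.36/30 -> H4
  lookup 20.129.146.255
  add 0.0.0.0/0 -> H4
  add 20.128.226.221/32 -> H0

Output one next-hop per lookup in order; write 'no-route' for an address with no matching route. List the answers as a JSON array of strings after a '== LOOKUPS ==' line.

Process each operation:
  add 16.0.0.0/5 -> H5 at depth 5
  add 20.128.0.0/12 -> H1 at depth 12
  add 198.94.93.32/28 -> H5 at depth 28
  Q 20.128.0.1: descend 000101001000 ; hops seen [H5,H1] ; pick H1
  add 0.0.0.0/0 -> H1 at depth 0
  add 20.128.0.0/12 -> H3 at depth 12
  Q 102.4.1.50: descend 0 ; hops seen [H1] ; pick H1
  add 20.128.0.0/16 -> H1 at depth 16
  Q 20.128.30.47: descend 0001010010000000 ; hops seen [H1,H5,H3,H1] ; pick H1
  add 198.0.0.0/8 -> H3 at depth 8
  Q 20.128.109.0: descend 0001010010000000 ; hops seen [H1,H5,H3,H1] ; pick H1
  add 20.128.0.0/16 -> H2 at depth 16
  Q 20.128.34.64: descend 0001010010000000 ; hops seen [H1,H5,H3,H2] ; pick H2
  del 20.128.0.0/16 (clear depth 16)
  add 0.0.0.0/0 -> H0 at depth 0
  del 198.94.93.32/28 (clear depth 28)
  add 20.128.0.0/16 -> H5 at depth 16
  Q 20.128.103.81: descend 0001010010000000 ; hops seen [H0,H5,H3,H5] ; pick H5
  add 199.51.161.48/28 -> H0 at depth 28
  add 20.0.0.0/8 -> H5 at depth 8
  Q 198.191.254.3: descend 11000110 ; hops seen [H0,H3] ; pick H3
  Q 16.0.0.96: descend 00010 ; hops seen [H0,H5] ; pick H5
  add 199.51.0.0/16 -> H0 at depth 16
  add 198.94.0.0/16 -> H4 at depth 16
  Q 198.94.0.13: descend 11000110010111100 ; hops seen [H0,H3,H4] ; pick H4
  Q 20.128.0.62: descend 0001010010000000 ; hops seen [H0,H5,H5,H3,H5] ; pick H5
  del 16.0.0.0/5 (clear depth 5)
  del 198.0.0.0/8 (clear depth 8)
  add 198.80.0.0/12 -> H2 at depth 12
  del 20.128.0.0/16 (clear depth 16)
  add 198.94.93.36/30 -> H4 at depth 30
  Q 20.129.146.255: descend 000101001000000 ; hops seen [H0,H5,H3] ; pick H3
  add 0.0.0.0/0 -> H4 at depth 0
  add 20.128.226.221/32 -> H0 at depth 32

== LOOKUPS ==
["H1","H1","H1","H1","H2","H5","H3","H5","H4","H5","H3"]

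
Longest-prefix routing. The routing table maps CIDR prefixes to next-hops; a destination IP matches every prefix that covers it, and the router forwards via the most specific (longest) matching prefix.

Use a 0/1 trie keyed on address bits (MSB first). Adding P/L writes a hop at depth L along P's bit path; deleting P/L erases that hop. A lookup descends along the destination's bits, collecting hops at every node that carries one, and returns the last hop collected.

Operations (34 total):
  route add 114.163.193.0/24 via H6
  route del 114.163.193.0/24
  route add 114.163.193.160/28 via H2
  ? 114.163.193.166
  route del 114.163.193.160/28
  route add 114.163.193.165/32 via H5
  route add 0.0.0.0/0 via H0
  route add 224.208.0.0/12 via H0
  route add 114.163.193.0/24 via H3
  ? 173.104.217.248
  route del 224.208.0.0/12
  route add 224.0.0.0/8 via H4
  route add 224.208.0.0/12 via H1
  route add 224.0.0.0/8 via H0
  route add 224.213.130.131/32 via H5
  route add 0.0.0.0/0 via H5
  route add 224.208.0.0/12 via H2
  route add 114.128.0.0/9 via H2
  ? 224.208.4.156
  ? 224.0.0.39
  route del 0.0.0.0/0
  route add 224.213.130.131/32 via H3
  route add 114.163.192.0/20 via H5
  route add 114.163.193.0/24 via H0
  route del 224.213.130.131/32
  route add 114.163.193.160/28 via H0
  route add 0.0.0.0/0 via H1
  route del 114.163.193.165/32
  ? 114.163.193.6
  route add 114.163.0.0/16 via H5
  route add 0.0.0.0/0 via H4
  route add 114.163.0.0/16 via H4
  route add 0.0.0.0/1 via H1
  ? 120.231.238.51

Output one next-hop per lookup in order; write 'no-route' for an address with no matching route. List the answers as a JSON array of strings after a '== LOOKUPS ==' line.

Trace:
  add 114.163.193.0/24 -> H6 at depth 24
  del 114.163.193.0/24 (clear depth 24)
  add 114.163.193.160/28 -> H2 at depth 28
  lookup 114.163.193.166: bits 0111001010100011110000011010 walk d0:-→d1:-→d2:-→d3:-→d4:-→d5:-→d6:-→d7:-→d8:-→d9:-→d10:-→d11:-→d12:-→d13:-→d14:-→d15:-→d16:-→d17:-→d18:-→d19:-→d20:-→d21:-→d22:-→d23:-→d24:-→d25:-→d26:-→d27:-→d28:H2 -> H2
  del 114.163.193.160/28 (clear depth 28)
  add 114.163.193.165/32 -> H5 at depth 32
  add 0.0.0.0/0 -> H0 at depth 0
  add 224.208.0.0/12 -> H0 at depth 12
  add 114.163.193.0/24 -> H3 at depth 24
  lookup 173.104.217.248: bits 1 walk d0:H0→d1:- -> H0
  del 224.208.0.0/12 (clear depth 12)
  add 224.0.0.0/8 -> H4 at depth 8
  add 224.208.0.0/12 -> H1 at depth 12
  add 224.0.0.0/8 -> H0 at depth 8
  add 224.213.130.131/32 -> H5 at depth 32
  add 0.0.0.0/0 -> H5 at depth 0
  add 224.208.0.0/12 -> H2 at depth 12
  add 114.128.0.0/9 -> H2 at depth 9
  lookup 224.208.4.156: bits 1110000011010 walk d0:H5→d1:-→d2:-→d3:-→d4:-→d5:-→d6:-→d7:-→d8:H0→d9:-→d10:-→d11:-→d12:H2→d13:- -> H2
  lookup 224.0.0.39: bits 11100000 walk d0:H5→d1:-→d2:-→d3:-→d4:-→d5:-→d6:-→d7:-→d8:H0 -> H0
  del 0.0.0.0/0 (clear depth 0)
  add 224.213.130.131/32 -> H3 at depth 32
  add 114.163.192.0/20 -> H5 at depth 20
  add 114.163.193.0/24 -> H0 at depth 24
  del 224.213.130.131/32 (clear depth 32)
  add 114.163.193.160/28 -> H0 at depth 28
  add 0.0.0.0/0 -> H1 at depth 0
  del 114.163.193.165/32 (clear depth 32)
  lookup 114.163.193.6: bits 011100101010001111000001 walk d0:H1→d1:-→d2:-→d3:-→d4:-→d5:-→d6:-→d7:-→d8:-→d9:H2→d10:-→d11:-→d12:-→d13:-→d14:-→d15:-→d16:-→d17:-→d18:-→d19:-→d20:H5→d21:-→d22:-→d23:-→d24:H0 -> H0
  add 114.163.0.0/16 -> H5 at depth 16
  add 0.0.0.0/0 -> H4 at depth 0
  add 114.163.0.0/16 -> H4 at depth 16
  add 0.0.0.0/1 -> H1 at depth 1
  lookup 120.231.238.51: bits 0111 walk d0:H4→d1:H1→d2:-→d3:-→d4:- -> H1

== LOOKUPS ==
["H2","H0","H2","H0","H0","H1"]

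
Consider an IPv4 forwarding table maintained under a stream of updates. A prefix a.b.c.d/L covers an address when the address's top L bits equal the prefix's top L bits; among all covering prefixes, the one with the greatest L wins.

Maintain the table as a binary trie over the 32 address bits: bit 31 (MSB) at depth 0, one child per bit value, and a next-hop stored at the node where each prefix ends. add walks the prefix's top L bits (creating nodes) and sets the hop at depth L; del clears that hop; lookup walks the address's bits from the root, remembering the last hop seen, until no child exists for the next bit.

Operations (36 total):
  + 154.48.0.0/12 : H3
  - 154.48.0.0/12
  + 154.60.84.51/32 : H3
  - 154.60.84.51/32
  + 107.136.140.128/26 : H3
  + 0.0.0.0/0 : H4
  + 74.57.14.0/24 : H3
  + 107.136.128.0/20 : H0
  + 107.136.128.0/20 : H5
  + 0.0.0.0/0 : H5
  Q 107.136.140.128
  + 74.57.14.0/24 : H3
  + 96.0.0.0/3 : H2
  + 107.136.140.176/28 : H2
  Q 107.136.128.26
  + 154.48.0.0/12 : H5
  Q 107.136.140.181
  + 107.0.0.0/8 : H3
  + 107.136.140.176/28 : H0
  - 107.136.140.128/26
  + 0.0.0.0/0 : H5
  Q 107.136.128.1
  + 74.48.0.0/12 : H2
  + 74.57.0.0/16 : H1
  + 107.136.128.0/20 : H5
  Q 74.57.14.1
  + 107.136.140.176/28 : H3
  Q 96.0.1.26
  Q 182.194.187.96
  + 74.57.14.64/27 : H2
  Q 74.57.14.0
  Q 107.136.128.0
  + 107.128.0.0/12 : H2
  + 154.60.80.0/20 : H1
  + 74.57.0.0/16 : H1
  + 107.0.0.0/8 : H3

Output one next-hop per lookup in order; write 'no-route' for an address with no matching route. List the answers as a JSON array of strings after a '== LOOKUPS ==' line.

Apply in order:
  add 154.48.0.0/12 -> H3 at depth 12
  - 154.48.0.0/12 clear@12
  add 154.60.84.51/32 -> H3 at depth 32
  - 154.60.84.51/32 clear@32
  add 107.136.140.128/26 -> H3 at depth 26
  add 0.0.0.0/0 -> H4 at depth 0
  add 74.57.14.0/24 -> H3 at depth 24
  add 107.136.128.0/20 -> H0 at depth 20
  add 107.136.128.0/20 -> H5 at depth 20
  add 0.0.0.0/0 -> H5 at depth 0
  lookup 107.136.140.128: bits 01101011100010001000110010 walk d0:H5→d1:-→d2:-→d3:-→d4:-→d5:-→d6:-→d7:-→d8:-→d9:-→d10:-→d11:-→d12:-→d13:-→d14:-→d15:-→d16:-→d17:-→d18:-→d19:-→d20:H5→d21:-→d22:-→d23:-→d24:-→d25:-→d26:H3 -> H3
  add 74.57.14.0/24 -> H3 at depth 24
  add 96.0.0.0/3 -> H2 at depth 3
  add 107.136.140.176/28 -> H2 at depth 28
  lookup 107.136.128.26: bits 01101011100010001000 walk d0:H5→d1:-→d2:-→d3:H2→d4:-→d5:-→d6:-→d7:-→d8:-→d9:-→d10:-→d11:-→d12:-→d13:-→d14:-→d15:-→d16:-→d17:-→d18:-→d19:-→d20:H5 -> H5
  add 154.48.0.0/12 -> H5 at depth 12
  lookup 107.136.140.181: bits 0110101110001000100011001011 walk d0:H5→d1:-→d2:-→d3:H2→d4:-→d5:-→d6:-→d7:-→d8:-→d9:-→d10:-→d11:-→d12:-→d13:-→d14:-→d15:-→d16:-→d17:-→d18:-→d19:-→d20:H5→d21:-→d22:-→d23:-→d24:-→d25:-→d26:H3→d27:-→d28:H2 -> H2
  add 107.0.0.0/8 -> H3 at depth 8
  add 107.136.140.176/28 -> H0 at depth 28
  - 107.136.140.128/26 clear@26
  add 0.0.0.0/0 -> H5 at depth 0
  lookup 107.136.128.1: bits 01101011100010001000 walk d0:H5→d1:-→d2:-→d3:H2→d4:-→d5:-→d6:-→d7:-→d8:H3→d9:-→d10:-→d11:-→d12:-→d13:-→d14:-→d15:-→d16:-→d17:-→d18:-→d19:-→d20:H5 -> H5
  add 74.48.0.0/12 -> H2 at depth 12
  add 74.57.0.0/16 -> H1 at depth 16
  add 107.136.128.0/20 -> H5 at depth 20
  lookup 74.57.14.1: bits 010010100011100100001110 walk d0:H5→d1:-→d2:-→d3:-→d4:-→d5:-→d6:-→d7:-→d8:-→d9:-→d10:-→d11:-→d12:H2→d13:-→d14:-→d15:-→d16:H1→d17:-→d18:-→d19:-→d20:-→d21:-→d22:-→d23:-→d24:H3 -> H3
  add 107.136.140.176/28 -> H3 at depth 28
  lookup 96.0.1.26: bits 0110 walk d0:H5→d1:-→d2:-→d3:H2→d4:- -> H2
  lookup 182.194.187.96: bits 10 walk d0:H5→d1:-→d2:- -> H5
  add 74.57.14.64/27 -> H2 at depth 27
  lookup 74.57.14.0: bits 0100101000111001000011100 walk d0:H5→d1:-→d2:-→d3:-→d4:-→d5:-→d6:-→d7:-→d8:-→d9:-→d10:-→d11:-→d12:H2→d13:-→d14:-→d15:-→d16:H1→d17:-→d18:-→d19:-→d20:-→d21:-→d22:-→d23:-→d24:H3→d25:- -> H3
  lookup 107.136.128.0: bits 01101011100010001000 walk d0:H5→d1:-→d2:-→d3:H2→d4:-→d5:-→d6:-→d7:-→d8:H3→d9:-→d10:-→d11:-→d12:-→d13:-→d14:-→d15:-→d16:-→d17:-→d18:-→d19:-→d20:H5 -> H5
  add 107.128.0.0/12 -> H2 at depth 12
  add 154.60.80.0/20 -> H1 at depth 20
  add 74.57.0.0/16 -> H1 at depth 16
  add 107.0.0.0/8 -> H3 at depth 8

== LOOKUPS ==
["H3","H5","H2","H5","H3","H2","H5","H3","H5"]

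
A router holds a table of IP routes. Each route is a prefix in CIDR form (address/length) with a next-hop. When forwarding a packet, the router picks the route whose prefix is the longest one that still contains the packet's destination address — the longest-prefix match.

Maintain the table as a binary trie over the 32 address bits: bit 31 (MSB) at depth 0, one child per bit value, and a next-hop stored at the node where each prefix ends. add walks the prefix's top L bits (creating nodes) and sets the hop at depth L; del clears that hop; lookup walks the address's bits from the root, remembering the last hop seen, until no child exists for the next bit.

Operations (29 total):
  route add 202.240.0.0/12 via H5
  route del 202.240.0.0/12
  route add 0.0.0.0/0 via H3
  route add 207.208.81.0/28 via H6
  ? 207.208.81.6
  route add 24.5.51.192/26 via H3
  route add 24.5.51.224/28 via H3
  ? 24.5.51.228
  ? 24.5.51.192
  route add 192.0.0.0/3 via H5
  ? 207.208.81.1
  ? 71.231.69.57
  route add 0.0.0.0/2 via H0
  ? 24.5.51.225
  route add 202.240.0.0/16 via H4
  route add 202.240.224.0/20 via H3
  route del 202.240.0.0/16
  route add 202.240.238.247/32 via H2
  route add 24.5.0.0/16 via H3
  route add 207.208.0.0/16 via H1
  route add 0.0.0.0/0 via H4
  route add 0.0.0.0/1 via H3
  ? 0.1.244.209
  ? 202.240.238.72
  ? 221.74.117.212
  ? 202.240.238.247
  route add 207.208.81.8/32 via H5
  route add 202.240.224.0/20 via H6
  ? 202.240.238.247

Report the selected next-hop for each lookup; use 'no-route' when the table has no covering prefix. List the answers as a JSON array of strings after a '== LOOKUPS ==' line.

Trace:
  add 202.240.0.0/12 -> H5 at depth 12
  - 202.240.0.0/12 clear@12
  add 0.0.0.0/0 -> H3 at depth 0
  add 207.208.81.0/28 -> H6 at depth 28
  Q 207.208.81.6: descend 1100111111010000010100010000 ; hops seen [H3,H6] ; pick H6
  add 24.5.51.192/26 -> H3 at depth 26
  add 24.5.51.224/28 -> H3 at depth 28
  Q 24.5.51.228: descend 0001100000000101001100111110 ; hops seen [H3,H3,H3] ; pick H3
  Q 24.5.51.192: descend 00011000000001010011001111 ; hops seen [H3,H3] ; pick H3
  add 192.0.0.0/3 -> H5 at depth 3
  Q 207.208.81.1: descend 1100111111010000010100010000 ; hops seen [H3,H5,H6] ; pick H6
  Q 71.231.69.57: descend 0 ; hops seen [H3] ; pick H3
  add 0.0.0.0/2 -> H0 at depth 2
  Q 24.5.51.225: descend 0001100000000101001100111110 ; hops seen [H3,H0,H3,H3] ; pick H3
  add 202.240.0.0/16 -> H4 at depth 16
  add 202.240.224.0/20 -> H3 at depth 20
  - 202.240.0.0/16 clear@16
  add 202.240.238.247/32 -> H2 at depth 32
  add 24.5.0.0/16 -> H3 at depth 16
  add 207.208.0.0/16 -> H1 at depth 16
  add 0.0.0.0/0 -> H4 at depth 0
  add 0.0.0.0/1 -> H3 at depth 1
  Q 0.1.244.209: descend 000 ; hops seen [H4,H3,H0] ; pick H0
  Q 202.240.238.72: descend 110010101111000011101110 ; hops seen [H4,H5,H3] ; pick H3
  Q 221.74.117.212: descend 110 ; hops seen [H4,H5] ; pick H5
  Q 202.240.238.247: descend 11001010111100001110111011110111 ; hops seen [H4,H5,H3,H2] ; pick H2
  add 207.208.81.8/32 -> H5 at depth 32
  add 202.240.224.0/20 -> H6 at depth 20
  Q 202.240.238.247: descend 11001010111100001110111011110111 ; hops seen [H4,H5,H6,H2] ; pick H2

== LOOKUPS ==
["H6","H3","H3","H6","H3","H3","H0","H3","H5","H2","H2"]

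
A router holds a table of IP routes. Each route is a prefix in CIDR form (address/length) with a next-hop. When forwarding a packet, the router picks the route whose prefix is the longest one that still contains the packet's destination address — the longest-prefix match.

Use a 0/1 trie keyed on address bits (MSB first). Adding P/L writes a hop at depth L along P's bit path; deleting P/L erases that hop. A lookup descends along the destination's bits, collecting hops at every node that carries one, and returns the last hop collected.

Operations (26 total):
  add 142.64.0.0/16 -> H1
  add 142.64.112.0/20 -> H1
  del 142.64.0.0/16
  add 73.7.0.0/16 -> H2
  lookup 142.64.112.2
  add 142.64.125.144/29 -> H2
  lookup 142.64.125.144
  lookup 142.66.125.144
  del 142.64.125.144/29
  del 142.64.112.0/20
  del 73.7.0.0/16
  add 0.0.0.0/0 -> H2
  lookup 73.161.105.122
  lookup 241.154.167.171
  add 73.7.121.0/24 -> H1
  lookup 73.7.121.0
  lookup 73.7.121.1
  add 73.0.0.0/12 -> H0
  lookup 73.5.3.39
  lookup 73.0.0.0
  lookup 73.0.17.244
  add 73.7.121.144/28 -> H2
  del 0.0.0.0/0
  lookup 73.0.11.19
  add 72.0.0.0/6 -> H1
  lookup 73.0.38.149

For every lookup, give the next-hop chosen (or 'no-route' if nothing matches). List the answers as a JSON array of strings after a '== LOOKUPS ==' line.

Process each operation:
  add 142.64.0.0/16 -> H1 at depth 16
  add 142.64.112.0/20 -> H1 at depth 20
  - 142.64.0.0/16 clear@16
  add 73.7.0.0/16 -> H2 at depth 16
  ? 142.64.112.2  path d0:-→d1:-→d2:-→d3:-→d4:-→d5:-→d6:-→d7:-→d8:-→d9:-→d10:-→d11:-→d12:-→d13:-→d14:-→d15:-→d16:-→d17:-→d18:-→d19:-→d20:H1  best=H1
  add 142.64.125.144/29 -> H2 at depth 29
  ? 142.64.125.144  path d0:-→d1:-→d2:-→d3:-→d4:-→d5:-→d6:-→d7:-→d8:-→d9:-→d10:-→d11:-→d12:-→d13:-→d14:-→d15:-→d16:-→d17:-→d18:-→d19:-→d20:H1→d21:-→d22:-→d23:-→d24:-→d25:-→d26:-→d27:-→d28:-→d29:H2  best=H2
  ? 142.66.125.144  path d0:-→d1:-→d2:-→d3:-→d4:-→d5:-→d6:-→d7:-→d8:-→d9:-→d10:-→d11:-→d12:-→d13:-→d14:-  best=no-route
  - 142.64.125.144/29 clear@29
  - 142.64.112.0/20 clear@20
  - 73.7.0.0/16 clear@16
  add 0.0.0.0/0 -> H2 at depth 0
  ? 73.161.105.122  path d0:H2→d1:-→d2:-→d3:-→d4:-→d5:-→d6:-→d7:-→d8:-  best=H2
  ? 241.154.167.171  path d0:H2→d1:-  best=H2
  add 73.7.121.0/24 -> H1 at depth 24
  ? 73.7.121.0  path d0:H2→d1:-→d2:-→d3:-→d4:-→d5:-→d6:-→d7:-→d8:-→d9:-→d10:-→d11:-→d12:-→d13:-→d14:-→d15:-→d16:-→d17:-→d18:-→d19:-→d20:-→d21:-→d22:-→d23:-→d24:H1  best=H1
  ? 73.7.121.1  path d0:H2→d1:-→d2:-→d3:-→d4:-→d5:-→d6:-→d7:-→d8:-→d9:-→d10:-→d11:-→d12:-→d13:-→d14:-→d15:-→d16:-→d17:-→d18:-→d19:-→d20:-→d21:-→d22:-→d23:-→d24:H1  best=H1
  add 73.0.0.0/12 -> H0 at depth 12
  ? 73.5.3.39  path d0:H2→d1:-→d2:-→d3:-→d4:-→d5:-→d6:-→d7:-→d8:-→d9:-→d10:-→d11:-→d12:H0→d13:-→d14:-  best=H0
  ? 73.0.0.0  path d0:H2→d1:-→d2:-→d3:-→d4:-→d5:-→d6:-→d7:-→d8:-→d9:-→d10:-→d11:-→d12:H0→d13:-  best=H0
  ? 73.0.17.244  path d0:H2→d1:-→d2:-→d3:-→d4:-→d5:-→d6:-→d7:-→d8:-→d9:-→d10:-→d11:-→d12:H0→d13:-  best=H0
  add 73.7.121.144/28 -> H2 at depth 28
  - 0.0.0.0/0 clear@0
  ? 73.0.11.19  path d0:-→d1:-→d2:-→d3:-→d4:-→d5:-→d6:-→d7:-→d8:-→d9:-→d10:-→d11:-→d12:H0→d13:-  best=H0
  add 72.0.0.0/6 -> H1 at depth 6
  ? 73.0.38.149  path d0:-→d1:-→d2:-→d3:-→d4:-→d5:-→d6:H1→d7:-→d8:-→d9:-→d10:-→d11:-→d12:H0→d13:-  best=H0

== LOOKUPS ==
["H1","H2","no-route","H2","H2","H1","H1","H0","H0","H0","H0","H0"]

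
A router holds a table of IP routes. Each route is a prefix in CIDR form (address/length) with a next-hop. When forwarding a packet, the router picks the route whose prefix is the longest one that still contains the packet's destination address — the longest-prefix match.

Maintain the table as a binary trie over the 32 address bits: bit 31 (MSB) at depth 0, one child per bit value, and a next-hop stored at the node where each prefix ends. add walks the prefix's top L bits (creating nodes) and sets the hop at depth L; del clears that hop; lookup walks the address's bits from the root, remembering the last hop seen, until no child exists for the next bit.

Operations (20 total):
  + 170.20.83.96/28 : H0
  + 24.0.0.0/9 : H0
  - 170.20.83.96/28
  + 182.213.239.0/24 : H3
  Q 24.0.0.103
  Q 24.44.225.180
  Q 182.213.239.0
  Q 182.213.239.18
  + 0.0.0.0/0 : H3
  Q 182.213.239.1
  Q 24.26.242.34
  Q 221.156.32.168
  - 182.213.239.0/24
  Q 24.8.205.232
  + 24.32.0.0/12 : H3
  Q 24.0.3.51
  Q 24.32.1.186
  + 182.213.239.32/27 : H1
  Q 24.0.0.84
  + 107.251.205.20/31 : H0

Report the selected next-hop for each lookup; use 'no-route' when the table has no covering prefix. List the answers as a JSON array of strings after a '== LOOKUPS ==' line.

Process each operation:
  add 170.20.83.96/28 -> H0 at depth 28
  add 24.0.0.0/9 -> H0 at depth 9
  - 170.20.83.96/28 clear@28
  add 182.213.239.0/24 -> H3 at depth 24
  Q 24.0.0.103: descend 000110000 ; hops seen [H0] ; pick H0
  Q 24.44.225.180: descend 000110000 ; hops seen [H0] ; pick H0
  Q 182.213.239.0: descend 101101101101010111101111 ; hops seen [H3] ; pick H3
  Q 182.213.239.18: descend 101101101101010111101111 ; hops seen [H3] ; pick H3
  add 0.0.0.0/0 -> H3 at depth 0
  Q 182.213.239.1: descend 101101101101010111101111 ; hops seen [H3,H3] ; pick H3
  Q 24.26.242.34: descend 000110000 ; hops seen [H3,H0] ; pick H0
  Q 221.156.32.168: descend 1 ; hops seen [H3] ; pick H3
  - 182.213.239.0/24 clear@24
  Q 24.8.205.232: descend 000110000 ; hops seen [H3,H0] ; pick H0
  add 24.32.0.0/12 -> H3 at depth 12
  Q 24.0.3.51: descend 0001100000 ; hops seen [H3,H0] ; pick H0
  Q 24.32.1.186: descend 000110000010 ; hops seen [H3,H0,H3] ; pick H3
  add 182.213.239.32/27 -> H1 at depth 27
  Q 24.0.0.84: descend 0001100000 ; hops seen [H3,H0] ; pick H0
  add 107.251.205.20/31 -> H0 at depth 31

== LOOKUPS ==
["H0","H0","H3","H3","H3","H0","H3","H0","H0","H3","H0"]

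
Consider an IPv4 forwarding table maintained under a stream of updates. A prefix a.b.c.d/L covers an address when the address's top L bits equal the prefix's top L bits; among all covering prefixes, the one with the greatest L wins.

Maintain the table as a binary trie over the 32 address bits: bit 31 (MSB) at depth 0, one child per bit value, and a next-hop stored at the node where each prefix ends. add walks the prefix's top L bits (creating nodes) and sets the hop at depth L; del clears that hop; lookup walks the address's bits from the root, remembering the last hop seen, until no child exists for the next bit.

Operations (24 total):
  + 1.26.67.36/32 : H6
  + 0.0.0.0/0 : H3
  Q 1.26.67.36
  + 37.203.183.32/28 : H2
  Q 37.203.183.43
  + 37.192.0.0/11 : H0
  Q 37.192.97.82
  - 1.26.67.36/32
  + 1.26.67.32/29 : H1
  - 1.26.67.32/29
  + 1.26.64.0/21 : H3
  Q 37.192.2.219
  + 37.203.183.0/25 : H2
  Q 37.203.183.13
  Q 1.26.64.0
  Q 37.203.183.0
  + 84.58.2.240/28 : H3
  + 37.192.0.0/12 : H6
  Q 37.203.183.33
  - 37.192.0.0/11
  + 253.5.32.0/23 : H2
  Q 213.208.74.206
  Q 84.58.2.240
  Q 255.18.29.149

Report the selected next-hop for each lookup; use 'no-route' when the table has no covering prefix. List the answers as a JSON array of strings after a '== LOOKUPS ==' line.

Apply in order:
  + 1.26.67.36/32 (H6) depth=32
  + 0.0.0.0/0 (H3) depth=0
  lookup 1.26.67.36: bits 00000001000110100100001100100100 walk d0:H3→d1:-→d2:-→d3:-→d4:-→d5:-→d6:-→d7:-→d8:-→d9:-→d10:-→d11:-→d12:-→d13:-→d14:-→d15:-→d16:-→d17:-→d18:-→d19:-→d20:-→d21:-→d22:-→d23:-→d24:-→d25:-→d26:-→d27:-→d28:-→d29:-→d30:-→d31:-→d32:H6 -> H6
  + 37.203.183.32/28 (H2) depth=28
  lookup 37.203.183.43: bits 0010010111001011101101110010 walk d0:H3→d1:-→d2:-→d3:-→d4:-→d5:-→d6:-→d7:-→d8:-→d9:-→d10:-→d11:-→d12:-→d13:-→d14:-→d15:-→d16:-→d17:-→d18:-→d19:-→d20:-→d21:-→d22:-→d23:-→d24:-→d25:-→d26:-→d27:-→d28:H2 -> H2
  + 37.192.0.0/11 (H0) depth=11
  lookup 37.192.97.82: bits 001001011100 walk d0:H3→d1:-→d2:-→d3:-→d4:-→d5:-→d6:-→d7:-→d8:-→d9:-→d10:-→d11:H0→d12:- -> H0
  del 1.26.67.36/32 (clear depth 32)
  + 1.26.67.32/29 (H1) depth=29
  del 1.26.67.32/29 (clear depth 29)
  + 1.26.64.0/21 (H3) depth=21
  lookup 37.192.2.219: bits 001001011100 walk d0:H3→d1:-→d2:-→d3:-→d4:-→d5:-→d6:-→d7:-→d8:-→d9:-→d10:-→d11:H0→d12:- -> H0
  + 37.203.183.0/25 (H2) depth=25
  lookup 37.203.183.13: bits 00100101110010111011011100 walk d0:H3→d1:-→d2:-→d3:-→d4:-→d5:-→d6:-→d7:-→d8:-→d9:-→d10:-→d11:H0→d12:-→d13:-→d14:-→d15:-→d16:-→d17:-→d18:-→d19:-→d20:-→d21:-→d22:-→d23:-→d24:-→d25:H2→d26:- -> H2
  lookup 1.26.64.0: bits 0000000100011010010000 walk d0:H3→d1:-→d2:-→d3:-→d4:-→d5:-→d6:-→d7:-→d8:-→d9:-→d10:-→d11:-→d12:-→d13:-→d14:-→d15:-→d16:-→d17:-→d18:-→d19:-→d20:-→d21:H3→d22:- -> H3
  lookup 37.203.183.0: bits 00100101110010111011011100 walk d0:H3→d1:-→d2:-→d3:-→d4:-→d5:-→d6:-→d7:-→d8:-→d9:-→d10:-→d11:H0→d12:-→d13:-→d14:-→d15:-→d16:-→d17:-→d18:-→d19:-→d20:-→d21:-→d22:-→d23:-→d24:-→d25:H2→d26:- -> H2
  + 84.58.2.240/28 (H3) depth=28
  + 37.192.0.0/12 (H6) depth=12
  lookup 37.203.183.33: bits 0010010111001011101101110010 walk d0:H3→d1:-→d2:-→d3:-→d4:-→d5:-→d6:-→d7:-→d8:-→d9:-→d10:-→d11:H0→d12:H6→d13:-→d14:-→d15:-→d16:-→d17:-→d18:-→d19:-→d20:-→d21:-→d22:-→d23:-→d24:-→d25:H2→d26:-→d27:-→d28:H2 -> H2
  del 37.192.0.0/11 (clear depth 11)
  + 253.5.32.0/23 (H2) depth=23
  lookup 213.208.74.206: bits 11 walk d0:H3→d1:-→d2:- -> H3
  lookup 84.58.2.240: bits 0101010000111010000000101111 walk d0:H3→d1:-→d2:-→d3:-→d4:-→d5:-→d6:-→d7:-→d8:-→d9:-→d10:-→d11:-→d12:-→d13:-→d14:-→d15:-→d16:-→d17:-→d18:-→d19:-→d20:-→d21:-→d22:-→d23:-→d24:-→d25:-→d26:-→d27:-→d28:H3 -> H3
  lookup 255.18.29.149: bits 111111 walk d0:H3→d1:-→d2:-→d3:-→d4:-→d5:-→d6:- -> H3

== LOOKUPS ==
["H6","H2","H0","H0","H2","H3","H2","H2","H3","H3","H3"]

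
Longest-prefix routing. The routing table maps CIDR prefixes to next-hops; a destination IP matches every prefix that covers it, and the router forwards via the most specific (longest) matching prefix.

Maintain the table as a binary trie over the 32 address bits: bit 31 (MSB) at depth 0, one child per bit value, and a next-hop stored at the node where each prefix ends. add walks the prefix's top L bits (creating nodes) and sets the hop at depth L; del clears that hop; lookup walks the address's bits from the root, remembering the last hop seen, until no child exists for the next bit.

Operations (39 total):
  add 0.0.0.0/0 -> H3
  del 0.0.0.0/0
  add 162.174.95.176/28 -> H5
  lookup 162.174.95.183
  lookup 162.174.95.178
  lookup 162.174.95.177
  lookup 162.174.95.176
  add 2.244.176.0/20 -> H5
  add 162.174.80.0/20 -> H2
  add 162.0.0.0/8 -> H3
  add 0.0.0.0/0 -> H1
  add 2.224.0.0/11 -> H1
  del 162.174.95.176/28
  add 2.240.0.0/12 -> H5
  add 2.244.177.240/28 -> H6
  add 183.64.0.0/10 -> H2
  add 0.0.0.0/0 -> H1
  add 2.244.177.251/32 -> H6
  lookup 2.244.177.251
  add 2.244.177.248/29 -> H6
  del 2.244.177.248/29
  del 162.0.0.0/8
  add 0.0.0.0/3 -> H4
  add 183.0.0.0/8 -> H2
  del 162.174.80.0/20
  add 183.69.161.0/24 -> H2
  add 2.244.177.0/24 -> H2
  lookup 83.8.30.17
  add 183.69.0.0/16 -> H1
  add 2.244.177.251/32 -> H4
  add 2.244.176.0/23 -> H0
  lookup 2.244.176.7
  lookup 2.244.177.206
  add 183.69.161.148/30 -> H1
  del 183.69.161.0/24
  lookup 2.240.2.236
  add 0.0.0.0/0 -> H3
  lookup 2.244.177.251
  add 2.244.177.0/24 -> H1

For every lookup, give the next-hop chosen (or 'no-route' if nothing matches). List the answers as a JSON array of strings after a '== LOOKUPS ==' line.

Process each operation:
  add 0.0.0.0/0 -> H3 at depth 0
  - 0.0.0.0/0 clear@0
  add 162.174.95.176/28 -> H5 at depth 28
  Q 162.174.95.183: descend 1010001010101110010111111011 ; hops seen [H5] ; pick H5
  Q 162.174.95.178: descend 1010001010101110010111111011 ; hops seen [H5] ; pick H5
  Q 162.174.95.177: descend 1010001010101110010111111011 ; hops seen [H5] ; pick H5
  Q 162.174.95.176: descend 1010001010101110010111111011 ; hops seen [H5] ; pick H5
  add 2.244.176.0/20 -> H5 at depth 20
  add 162.174.80.0/20 -> H2 at depth 20
  add 162.0.0.0/8 -> H3 at depth 8
  add 0.0.0.0/0 -> H1 at depth 0
  add 2.224.0.0/11 -> H1 at depth 11
  - 162.174.95.176/28 clear@28
  add 2.240.0.0/12 -> H5 at depth 12
  add 2.244.177.240/28 -> H6 at depth 28
  add 183.64.0.0/10 -> H2 at depth 10
  add 0.0.0.0/0 -> H1 at depth 0
  add 2.244.177.251/32 -> H6 at depth 32
  Q 2.244.177.251: descend 00000010111101001011000111111011 ; hops seen [H1,H1,H5,H5,H6,H6] ; pick H6
  add 2.244.177.248/29 -> H6 at depth 29
  - 2.244.177.248/29 clear@29
  - 162.0.0.0/8 clear@8
  add 0.0.0.0/3 -> H4 at depth 3
  add 183.0.0.0/8 -> H2 at depth 8
  - 162.174.80.0/20 clear@20
  add 183.69.161.0/24 -> H2 at depth 24
  add 2.244.177.0/24 -> H2 at depth 24
  Q 83.8.30.17: descend 0 ; hops seen [H1] ; pick H1
  add 183.69.0.0/16 -> H1 at depth 16
  add 2.244.177.251/32 -> H4 at depth 32
  add 2.244.176.0/23 -> H0 at depth 23
  Q 2.244.176.7: descend 00000010111101001011000 ; hops seen [H1,H4,H1,H5,H5,H0] ; pick H0
  Q 2.244.177.206: descend 00000010111101001011000111 ; hops seen [H1,H4,H1,H5,H5,H0,H2] ; pick H2
  add 183.69.161.148/30 -> H1 at depth 30
  - 183.69.161.0/24 clear@24
  Q 2.240.2.236: descend 0000001011110 ; hops seen [H1,H4,H1,H5] ; pick H5
  add 0.0.0.0/0 -> H3 at depth 0
  Q 2.244.177.251: descend 00000010111101001011000111111011 ; hops seen [H3,H4,H1,H5,H5,H0,H2,H6,H4] ; pick H4
  add 2.244.177.0/24 -> H1 at depth 24

== LOOKUPS ==
["H5","H5","H5","H5","H6","H1","H0","H2","H5","H4"]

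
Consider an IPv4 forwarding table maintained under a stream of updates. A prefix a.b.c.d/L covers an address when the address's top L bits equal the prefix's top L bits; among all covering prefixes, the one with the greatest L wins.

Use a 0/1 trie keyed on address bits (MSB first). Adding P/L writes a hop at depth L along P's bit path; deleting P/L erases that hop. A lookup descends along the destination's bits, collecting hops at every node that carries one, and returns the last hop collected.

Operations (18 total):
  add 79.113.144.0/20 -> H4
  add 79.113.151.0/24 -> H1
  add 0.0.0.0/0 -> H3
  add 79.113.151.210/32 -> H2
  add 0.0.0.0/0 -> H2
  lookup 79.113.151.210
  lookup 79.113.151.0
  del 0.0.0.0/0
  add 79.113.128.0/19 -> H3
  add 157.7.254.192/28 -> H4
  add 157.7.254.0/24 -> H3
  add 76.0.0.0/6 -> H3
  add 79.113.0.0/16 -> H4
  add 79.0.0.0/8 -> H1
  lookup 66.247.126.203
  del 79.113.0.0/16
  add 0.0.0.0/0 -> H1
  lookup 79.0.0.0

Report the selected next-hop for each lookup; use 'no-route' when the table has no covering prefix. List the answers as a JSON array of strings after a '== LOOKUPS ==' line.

Trace:
  add 79.113.144.0/20 -> H4 at depth 20
  add 79.113.151.0/24 -> H1 at depth 24
  add 0.0.0.0/0 -> H3 at depth 0
  add 79.113.151.210/32 -> H2 at depth 32
  add 0.0.0.0/0 -> H2 at depth 0
  lookup 79.113.151.210: bits 01001111011100011001011111010010 walk d0:H2→d1:-→d2:-→d3:-→d4:-→d5:-→d6:-→d7:-→d8:-→d9:-→d10:-→d11:-→d12:-→d13:-→d14:-→d15:-→d16:-→d17:-→d18:-→d19:-→d20:H4→d21:-→d22:-→d23:-→d24:H1→d25:-→d26:-→d27:-→d28:-→d29:-→d30:-→d31:-→d32:H2 -> H2
  lookup 79.113.151.0: bits 010011110111000110010111 walk d0:H2→d1:-→d2:-→d3:-→d4:-→d5:-→d6:-→d7:-→d8:-→d9:-→d10:-→d11:-→d12:-→d13:-→d14:-→d15:-→d16:-→d17:-→d18:-→d19:-→d20:H4→d21:-→d22:-→d23:-→d24:H1 -> H1
  del 0.0.0.0/0 (clear depth 0)
  add 79.113.128.0/19 -> H3 at depth 19
  add 157.7.254.192/28 -> H4 at depth 28
  add 157.7.254.0/24 -> H3 at depth 24
  add 76.0.0.0/6 -> H3 at depth 6
  add 79.113.0.0/16 -> H4 at depth 16
  add 79.0.0.0/8 -> H1 at depth 8
  lookup 66.247.126.203: bits 0100 walk d0:-→d1:-→d2:-→d3:-→d4:- -> no-route
  del 79.113.0.0/16 (clear depth 16)
  add 0.0.0.0/0 -> H1 at depth 0
  lookup 79.0.0.0: bits 010011110 walk d0:H1→d1:-→d2:-→d3:-→d4:-→d5:-→d6:H3→d7:-→d8:H1→d9:- -> H1

== LOOKUPS ==
["H2","H1","no-route","H1"]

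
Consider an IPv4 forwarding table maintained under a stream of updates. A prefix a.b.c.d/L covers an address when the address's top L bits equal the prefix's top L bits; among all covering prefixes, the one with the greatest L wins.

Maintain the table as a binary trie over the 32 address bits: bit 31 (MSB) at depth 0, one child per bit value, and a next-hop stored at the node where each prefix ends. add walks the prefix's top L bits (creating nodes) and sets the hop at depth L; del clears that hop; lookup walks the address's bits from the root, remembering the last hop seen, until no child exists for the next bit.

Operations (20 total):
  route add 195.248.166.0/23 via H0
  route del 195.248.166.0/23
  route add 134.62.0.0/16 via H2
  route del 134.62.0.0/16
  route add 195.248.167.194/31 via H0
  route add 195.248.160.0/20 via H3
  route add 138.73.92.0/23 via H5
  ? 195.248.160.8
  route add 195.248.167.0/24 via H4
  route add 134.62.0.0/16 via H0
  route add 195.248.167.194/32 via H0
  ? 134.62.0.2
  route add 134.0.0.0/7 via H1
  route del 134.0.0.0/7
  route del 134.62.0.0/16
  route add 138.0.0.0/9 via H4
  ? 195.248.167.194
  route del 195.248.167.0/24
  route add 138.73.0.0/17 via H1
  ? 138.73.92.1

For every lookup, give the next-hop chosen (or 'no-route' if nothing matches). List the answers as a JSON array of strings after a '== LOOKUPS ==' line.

Process each operation:
  add 195.248.166.0/23 -> H0 at depth 23
  del 195.248.166.0/23 (clear depth 23)
  add 134.62.0.0/16 -> H2 at depth 16
  del 134.62.0.0/16 (clear depth 16)
  add 195.248.167.194/31 -> H0 at depth 31
  add 195.248.160.0/20 -> H3 at depth 20
  add 138.73.92.0/23 -> H5 at depth 23
  lookup 195.248.160.8: bits 110000111111100010100 walk d0:-→d1:-→d2:-→d3:-→d4:-→d5:-→d6:-→d7:-→d8:-→d9:-→d10:-→d11:-→d12:-→d13:-→d14:-→d15:-→d16:-→d17:-→d18:-→d19:-→d20:H3→d21:- -> H3
  add 195.248.167.0/24 -> H4 at depth 24
  add 134.62.0.0/16 -> H0 at depth 16
  add 195.248.167.194/32 -> H0 at depth 32
  lookup 134.62.0.2: bits 1000011000111110 walk d0:-→d1:-→d2:-→d3:-→d4:-→d5:-→d6:-→d7:-→d8:-→d9:-→d10:-→d11:-→d12:-→d13:-→d14:-→d15:-→d16:H0 -> H0
  add 134.0.0.0/7 -> H1 at depth 7
  del 134.0.0.0/7 (clear depth 7)
  del 134.62.0.0/16 (clear depth 16)
  add 138.0.0.0/9 -> H4 at depth 9
  lookup 195.248.167.194: bits 11000011111110001010011111000010 walk d0:-→d1:-→d2:-→d3:-→d4:-→d5:-→d6:-→d7:-→d8:-→d9:-→d10:-→d11:-→d12:-→d13:-→d14:-→d15:-→d16:-→d17:-→d18:-→d19:-→d20:H3→d21:-→d22:-→d23:-→d24:H4→d25:-→d26:-→d27:-→d28:-→d29:-→d30:-→d31:H0→d32:H0 -> H0
  del 195.248.167.0/24 (clear depth 24)
  add 138.73.0.0/17 -> H1 at depth 17
  lookup 138.73.92.1: bits 10001010010010010101110 walk d0:-→d1:-→d2:-→d3:-→d4:-→d5:-→d6:-→d7:-→d8:-→d9:H4→d10:-→d11:-→d12:-→d13:-→d14:-→d15:-→d16:-→d17:H1→d18:-→d19:-→d20:-→d21:-→d22:-→d23:H5 -> H5

== LOOKUPS ==
["H3","H0","H0","H5"]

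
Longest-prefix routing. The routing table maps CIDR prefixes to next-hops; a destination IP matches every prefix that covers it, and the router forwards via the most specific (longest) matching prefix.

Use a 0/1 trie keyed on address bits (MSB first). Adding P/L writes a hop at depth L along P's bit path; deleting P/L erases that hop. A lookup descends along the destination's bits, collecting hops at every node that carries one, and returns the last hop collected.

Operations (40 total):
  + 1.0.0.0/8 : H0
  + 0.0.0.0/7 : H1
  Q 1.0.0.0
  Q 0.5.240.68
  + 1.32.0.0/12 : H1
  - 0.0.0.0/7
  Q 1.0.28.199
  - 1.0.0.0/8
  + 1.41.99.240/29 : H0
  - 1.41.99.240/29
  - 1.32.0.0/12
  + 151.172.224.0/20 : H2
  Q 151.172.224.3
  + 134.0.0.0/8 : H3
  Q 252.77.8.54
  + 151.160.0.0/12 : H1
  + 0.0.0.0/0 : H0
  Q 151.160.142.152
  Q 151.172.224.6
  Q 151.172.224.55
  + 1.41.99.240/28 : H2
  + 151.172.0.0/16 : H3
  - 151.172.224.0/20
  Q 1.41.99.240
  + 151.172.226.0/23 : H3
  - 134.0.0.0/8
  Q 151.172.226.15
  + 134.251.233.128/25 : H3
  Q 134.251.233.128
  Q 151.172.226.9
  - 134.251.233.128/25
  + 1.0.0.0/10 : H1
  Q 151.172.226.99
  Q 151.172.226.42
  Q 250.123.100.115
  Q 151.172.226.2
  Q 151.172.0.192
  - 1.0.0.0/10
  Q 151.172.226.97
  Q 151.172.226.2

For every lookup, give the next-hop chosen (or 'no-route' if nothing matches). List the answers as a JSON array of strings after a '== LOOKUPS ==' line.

Trace:
  + 1.0.0.0/8 (H0) depth=8
  + 0.0.0.0/7 (H1) depth=7
  lookup 1.0.0.0: bits 00000001 walk d0:-→d1:-→d2:-→d3:-→d4:-→d5:-→d6:-→d7:H1→d8:H0 -> H0
  lookup 0.5.240.68: bits 0000000 walk d0:-→d1:-→d2:-→d3:-→d4:-→d5:-→d6:-→d7:H1 -> H1
  + 1.32.0.0/12 (H1) depth=12
  del 0.0.0.0/7 (clear depth 7)
  lookup 1.0.28.199: bits 0000000100 walk d0:-→d1:-→d2:-→d3:-→d4:-→d5:-→d6:-→d7:-→d8:H0→d9:-→d10:- -> H0
  del 1.0.0.0/8 (clear depth 8)
  + 1.41.99.240/29 (H0) depth=29
  del 1.41.99.240/29 (clear depth 29)
  del 1.32.0.0/12 (clear depth 12)
  + 151.172.224.0/20 (H2) depth=20
  lookup 151.172.224.3: bits 10010111101011001110 walk d0:-→d1:-→d2:-→d3:-→d4:-→d5:-→d6:-→d7:-→d8:-→d9:-→d10:-→d11:-→d12:-→d13:-→d14:-→d15:-→d16:-→d17:-→d18:-→d19:-→d20:H2 -> H2
  + 134.0.0.0/8 (H3) depth=8
  lookup 252.77.8.54: bits 1 walk d0:-→d1:- -> no-route
  + 151.160.0.0/12 (H1) depth=12
  + 0.0.0.0/0 (H0) depth=0
  lookup 151.160.142.152: bits 100101111010 walk d0:H0→d1:-→d2:-→d3:-→d4:-→d5:-→d6:-→d7:-→d8:-→d9:-→d10:-→d11:-→d12:H1 -> H1
  lookup 151.172.224.6: bits 10010111101011001110 walk d0:H0→d1:-→d2:-→d3:-→d4:-→d5:-→d6:-→d7:-→d8:-→d9:-→d10:-→d11:-→d12:H1→d13:-→d14:-→d15:-→d16:-→d17:-→d18:-→d19:-→d20:H2 -> H2
  lookup 151.172.224.55: bits 10010111101011001110 walk d0:H0→d1:-→d2:-→d3:-→d4:-→d5:-→d6:-→d7:-→d8:-→d9:-→d10:-→d11:-→d12:H1→d13:-→d14:-→d15:-→d16:-→d17:-→d18:-→d19:-→d20:H2 -> H2
  + 1.41.99.240/28 (H2) depth=28
  + 151.172.0.0/16 (H3) depth=16
  del 151.172.224.0/20 (clear depth 20)
  lookup 1.41.99.240: bits 00000001001010010110001111110 walk d0:H0→d1:-→d2:-→d3:-→d4:-→d5:-→d6:-→d7:-→d8:-→d9:-→d10:-→d11:-→d12:-→d13:-→d14:-→d15:-→d16:-→d17:-→d18:-→d19:-→d20:-→d21:-→d22:-→d23:-→d24:-→d25:-→d26:-→d27:-→d28:H2→d29:- -> H2
  + 151.172.226.0/23 (H3) depth=23
  del 134.0.0.0/8 (clear depth 8)
  lookup 151.172.226.15: bits 10010111101011001110001 walk d0:H0→d1:-→d2:-→d3:-→d4:-→d5:-→d6:-→d7:-→d8:-→d9:-→d10:-→d11:-→d12:H1→d13:-→d14:-→d15:-→d16:H3→d17:-→d18:-→d19:-→d20:-→d21:-→d22:-→d23:H3 -> H3
  + 134.251.233.128/25 (H3) depth=25
  lookup 134.251.233.128: bits 1000011011111011111010011 walk d0:H0→d1:-→d2:-→d3:-→d4:-→d5:-→d6:-→d7:-→d8:-→d9:-→d10:-→d11:-→d12:-→d13:-→d14:-→d15:-→d16:-→d17:-→d18:-→d19:-→d20:-→d21:-→d22:-→d23:-→d24:-→d25:H3 -> H3
  lookup 151.172.226.9: bits 10010111101011001110001 walk d0:H0→d1:-→d2:-→d3:-→d4:-→d5:-→d6:-→d7:-→d8:-→d9:-→d10:-→d11:-→d12:H1→d13:-→d14:-→d15:-→d16:H3→d17:-→d18:-→d19:-→d20:-→d21:-→d22:-→d23:H3 -> H3
  del 134.251.233.128/25 (clear depth 25)
  + 1.0.0.0/10 (H1) depth=10
  lookup 151.172.226.99: bits 10010111101011001110001 walk d0:H0→d1:-→d2:-→d3:-→d4:-→d5:-→d6:-→d7:-→d8:-→d9:-→d10:-→d11:-→d12:H1→d13:-→d14:-→d15:-→d16:H3→d17:-→d18:-→d19:-→d20:-→d21:-→d22:-→d23:H3 -> H3
  lookup 151.172.226.42: bits 10010111101011001110001 walk d0:H0→d1:-→d2:-→d3:-→d4:-→d5:-→d6:-→d7:-→d8:-→d9:-→d10:-→d11:-→d12:H1→d13:-→d14:-→d15:-→d16:H3→d17:-→d18:-→d19:-→d20:-→d21:-→d22:-→d23:H3 -> H3
  lookup 250.123.100.115: bits 1 walk d0:H0→d1:- -> H0
  lookup 151.172.226.2: bits 10010111101011001110001 walk d0:H0→d1:-→d2:-→d3:-→d4:-→d5:-→d6:-→d7:-→d8:-→d9:-→d10:-→d11:-→d12:H1→d13:-→d14:-→d15:-→d16:H3→d17:-→d18:-→d19:-→d20:-→d21:-→d22:-→d23:H3 -> H3
  lookup 151.172.0.192: bits 1001011110101100 walk d0:H0→d1:-→d2:-→d3:-→d4:-→d5:-→d6:-→d7:-→d8:-→d9:-→d10:-→d11:-→d12:H1→d13:-→d14:-→d15:-→d16:H3 -> H3
  del 1.0.0.0/10 (clear depth 10)
  lookup 151.172.226.97: bits 10010111101011001110001 walk d0:H0→d1:-→d2:-→d3:-→d4:-→d5:-→d6:-→d7:-→d8:-→d9:-→d10:-→d11:-→d12:H1→d13:-→d14:-→d15:-→d16:H3→d17:-→d18:-→d19:-→d20:-→d21:-→d22:-→d23:H3 -> H3
  lookup 151.172.226.2: bits 10010111101011001110001 walk d0:H0→d1:-→d2:-→d3:-→d4:-→d5:-→d6:-→d7:-→d8:-→d9:-→d10:-→d11:-→d12:H1→d13:-→d14:-→d15:-→d16:H3→d17:-→d18:-→d19:-→d20:-→d21:-→d22:-→d23:H3 -> H3

== LOOKUPS ==
["H0","H1","H0","H2","no-route","H1","H2","H2","H2","H3","H3","H3","H3","H3","H0","H3","H3","H3","H3"]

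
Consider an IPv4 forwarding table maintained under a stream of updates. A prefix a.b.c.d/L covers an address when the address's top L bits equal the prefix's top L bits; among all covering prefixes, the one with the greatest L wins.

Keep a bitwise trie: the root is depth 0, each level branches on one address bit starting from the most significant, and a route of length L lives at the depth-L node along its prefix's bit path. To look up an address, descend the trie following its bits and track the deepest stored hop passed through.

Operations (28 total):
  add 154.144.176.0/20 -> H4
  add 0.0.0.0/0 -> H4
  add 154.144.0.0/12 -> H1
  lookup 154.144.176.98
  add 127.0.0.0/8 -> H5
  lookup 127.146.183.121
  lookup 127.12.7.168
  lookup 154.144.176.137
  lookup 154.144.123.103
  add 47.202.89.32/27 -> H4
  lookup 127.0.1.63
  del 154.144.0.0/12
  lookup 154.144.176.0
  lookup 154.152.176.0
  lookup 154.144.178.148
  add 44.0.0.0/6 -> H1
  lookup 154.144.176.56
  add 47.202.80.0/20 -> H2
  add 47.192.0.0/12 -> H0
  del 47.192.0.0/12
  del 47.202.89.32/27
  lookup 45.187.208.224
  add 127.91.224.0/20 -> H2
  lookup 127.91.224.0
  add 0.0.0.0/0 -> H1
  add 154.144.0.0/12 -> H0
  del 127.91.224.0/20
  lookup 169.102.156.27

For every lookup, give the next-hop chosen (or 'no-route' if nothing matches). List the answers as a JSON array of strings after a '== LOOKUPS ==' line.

Process each operation:
  add 154.144.176.0/20 -> H4 at depth 20
  add 0.0.0.0/0 -> H4 at depth 0
  add 154.144.0.0/12 -> H1 at depth 12
  lookup 154.144.176.98: bits 10011010100100001011 walk d0:H4→d1:-→d2:-→d3:-→d4:-→d5:-→d6:-→d7:-→d8:-→d9:-→d10:-→d11:-→d12:H1→d13:-→d14:-→d15:-→d16:-→d17:-→d18:-→d19:-→d20:H4 -> H4
  add 127.0.0.0/8 -> H5 at depth 8
  lookup 127.146.183.121: bits 01111111 walk d0:H4→d1:-→d2:-→d3:-→d4:-→d5:-→d6:-→d7:-→d8:H5 -> H5
  lookup 127.12.7.168: bits 01111111 walk d0:H4→d1:-→d2:-→d3:-→d4:-→d5:-→d6:-→d7:-→d8:H5 -> H5
  lookup 154.144.176.137: bits 10011010100100001011 walk d0:H4→d1:-→d2:-→d3:-→d4:-→d5:-→d6:-→d7:-→d8:-→d9:-→d10:-→d11:-→d12:H1→d13:-→d14:-→d15:-→d16:-→d17:-→d18:-→d19:-→d20:H4 -> H4
  lookup 154.144.123.103: bits 1001101010010000 walk d0:H4→d1:-→d2:-→d3:-→d4:-→d5:-→d6:-→d7:-→d8:-→d9:-→d10:-→d11:-→d12:H1→d13:-→d14:-→d15:-→d16:- -> H1
  add 47.202.89.32/27 -> H4 at depth 27
  lookup 127.0.1.63: bits 01111111 walk d0:H4→d1:-→d2:-→d3:-→d4:-→d5:-→d6:-→d7:-→d8:H5 -> H5
  del 154.144.0.0/12 (clear depth 12)
  lookup 154.144.176.0: bits 10011010100100001011 walk d0:H4→d1:-→d2:-→d3:-→d4:-→d5:-→d6:-→d7:-→d8:-→d9:-→d10:-→d11:-→d12:-→d13:-→d14:-→d15:-→d16:-→d17:-→d18:-→d19:-→d20:H4 -> H4
  lookup 154.152.176.0: bits 100110101001 walk d0:H4→d1:-→d2:-→d3:-→d4:-→d5:-→d6:-→d7:-→d8:-→d9:-→d10:-→d11:-→d12:- -> H4
  lookup 154.144.178.148: bits 10011010100100001011 walk d0:H4→d1:-→d2:-→d3:-→d4:-→d5:-→d6:-→d7:-→d8:-→d9:-→d10:-→d11:-→d12:-→d13:-→d14:-→d15:-→d16:-→d17:-→d18:-→d19:-→d20:H4 -> H4
  add 44.0.0.0/6 -> H1 at depth 6
  lookup 154.144.176.56: bits 10011010100100001011 walk d0:H4→d1:-→d2:-→d3:-→d4:-→d5:-→d6:-→d7:-→d8:-→d9:-→d10:-→d11:-→d12:-→d13:-→d14:-→d15:-→d16:-→d17:-→d18:-→d19:-→d20:H4 -> H4
  add 47.202.80.0/20 -> H2 at depth 20
  add 47.192.0.0/12 -> H0 at depth 12
  del 47.192.0.0/12 (clear depth 12)
  del 47.202.89.32/27 (clear depth 27)
  lookup 45.187.208.224: bits 001011 walk d0:H4→d1:-→d2:-→d3:-→d4:-→d5:-→d6:H1 -> H1
  add 127.91.224.0/20 -> H2 at depth 20
  lookup 127.91.224.0: bits 01111111010110111110 walk d0:H4→d1:-→d2:-→d3:-→d4:-→d5:-→d6:-→d7:-→d8:H5→d9:-→d10:-→d11:-→d12:-→d13:-→d14:-→d15:-→d16:-→d17:-→d18:-→d19:-→d20:H2 -> H2
  add 0.0.0.0/0 -> H1 at depth 0
  add 154.144.0.0/12 -> H0 at depth 12
  del 127.91.224.0/20 (clear depth 20)
  lookup 169.102.156.27: bits 10 walk d0:H1→d1:-→d2:- -> H1

== LOOKUPS ==
["H4","H5","H5","H4","H1","H5","H4","H4","H4","H4","H1","H2","H1"]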